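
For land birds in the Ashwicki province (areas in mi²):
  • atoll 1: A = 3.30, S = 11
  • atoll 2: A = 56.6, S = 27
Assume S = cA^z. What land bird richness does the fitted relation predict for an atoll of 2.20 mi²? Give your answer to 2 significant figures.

9.7

z = ln(27/11) / ln(56.6/3.3) = 0.8979 / 2.8421 = 0.3159
c = 11 / 3.3^0.3159 = 11 / 1.458 = 7.543
S₃ = 7.543 × 2.2^0.3159 = 7.543 × 1.283 ≈ 9.677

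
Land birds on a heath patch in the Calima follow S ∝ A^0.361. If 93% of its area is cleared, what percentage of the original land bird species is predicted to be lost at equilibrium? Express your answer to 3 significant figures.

61.7%

S_new/S_old = (A_new/A_old)^z = 0.07^0.361
= exp(0.361 × ln 0.07) = exp(0.361 × -2.6593) = exp(-0.9600) ≈ 0.3829
Fraction lost = 1 − 0.3829 = 0.6171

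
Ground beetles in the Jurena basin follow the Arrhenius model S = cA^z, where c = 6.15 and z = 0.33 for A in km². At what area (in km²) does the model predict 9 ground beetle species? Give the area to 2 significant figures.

3.2 km²

9 = 6.15 × A^0.33  ⇒  A^0.33 = 9/6.15 = 1.463
ln A = ln(1.463) / 0.33 = 0.3808 / 0.33 = 1.1539
A = e^1.1539 ≈ 3.17 km²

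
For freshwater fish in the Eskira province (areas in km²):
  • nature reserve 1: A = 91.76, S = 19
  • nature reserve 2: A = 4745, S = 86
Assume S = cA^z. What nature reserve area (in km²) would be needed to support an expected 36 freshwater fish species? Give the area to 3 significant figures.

z = ln(86/19) / ln(4745/91.76) = 1.5099 / 3.9457 = 0.3827
c = 19 / 91.76^0.3827 = 19 / 5.637 = 3.371
A = (36/3.371)^(1/0.3827) ⇒ ln A = ln(10.68)/0.3827 = 6.1892
A = e^6.1892 ≈ 487.5 km²

487 km²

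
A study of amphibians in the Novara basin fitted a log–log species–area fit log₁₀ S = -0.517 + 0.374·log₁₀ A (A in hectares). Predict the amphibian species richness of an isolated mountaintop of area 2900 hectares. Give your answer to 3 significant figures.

6.00

S = 0.3041 × 2900^0.374
ln S = ln 0.3041 + 0.374 × ln 2900 = -1.1904 + 0.374 × 7.9725 = 1.7913
S = e^1.7913 ≈ 5.997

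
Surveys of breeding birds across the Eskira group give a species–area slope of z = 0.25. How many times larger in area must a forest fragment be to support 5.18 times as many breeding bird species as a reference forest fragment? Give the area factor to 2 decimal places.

719.98

(A₂/A₁)^0.25 = 5.18, so A₂/A₁ = 5.18^(1/0.25) = 5.18^4
ln(A₂/A₁) = ln 5.18 / 0.25 = 1.6448 / 0.25 = 6.5792
A₂/A₁ = e^6.5792 ≈ 720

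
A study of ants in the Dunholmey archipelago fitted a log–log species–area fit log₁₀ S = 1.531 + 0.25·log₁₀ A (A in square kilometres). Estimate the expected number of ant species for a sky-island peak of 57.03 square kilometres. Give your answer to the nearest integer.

S = 33.96 × 57.03^0.25
ln S = ln 33.96 + 0.25 × ln 57.03 = 3.5253 + 0.25 × 4.0436 = 4.5362
S = e^4.5362 ≈ 93.33

93 species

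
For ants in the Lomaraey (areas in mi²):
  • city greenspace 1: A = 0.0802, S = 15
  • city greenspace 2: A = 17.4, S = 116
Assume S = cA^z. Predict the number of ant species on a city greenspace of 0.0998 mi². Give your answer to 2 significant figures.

z = ln(116/15) / ln(17.4/0.0802) = 2.0455 / 5.3797 = 0.3802
c = 15 / 0.0802^0.3802 = 15 / 0.3831 = 39.15
S₃ = 39.15 × 0.0998^0.3802 = 39.15 × 0.4163 ≈ 16.3

16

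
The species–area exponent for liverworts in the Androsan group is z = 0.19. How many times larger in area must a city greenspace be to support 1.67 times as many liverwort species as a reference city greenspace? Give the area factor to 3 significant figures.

(A₂/A₁)^0.19 = 1.67, so A₂/A₁ = 1.67^(1/0.19) = 1.67^5.263
ln(A₂/A₁) = ln 1.67 / 0.19 = 0.5128 / 0.19 = 2.6991
A₂/A₁ = e^2.6991 ≈ 14.87

14.9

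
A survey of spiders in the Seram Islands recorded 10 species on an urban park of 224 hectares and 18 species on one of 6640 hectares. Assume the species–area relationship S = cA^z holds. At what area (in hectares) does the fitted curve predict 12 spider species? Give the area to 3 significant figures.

641 hectares

z = ln(18/10) / ln(6640/224) = 0.5878 / 3.3892 = 0.1734
c = 10 / 224^0.1734 = 10 / 2.556 = 3.912
A = (12/3.912)^(1/0.1734) ⇒ ln A = ln(3.067)/0.1734 = 6.4629
A = e^6.4629 ≈ 640.9 hectares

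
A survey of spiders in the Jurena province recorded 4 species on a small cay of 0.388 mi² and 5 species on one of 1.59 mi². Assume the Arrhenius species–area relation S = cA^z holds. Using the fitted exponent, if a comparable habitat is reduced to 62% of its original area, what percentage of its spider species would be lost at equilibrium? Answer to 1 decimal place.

z = ln(5/4) / ln(1.59/0.388) = 0.2231 / 1.4105 = 0.1582
S_new/S_old = (A_new/A_old)^z = 0.62^0.1582 = exp(0.1582 × -0.4780) = 0.9272
Fraction lost = 1 − 0.9272 = 0.07284

7.3%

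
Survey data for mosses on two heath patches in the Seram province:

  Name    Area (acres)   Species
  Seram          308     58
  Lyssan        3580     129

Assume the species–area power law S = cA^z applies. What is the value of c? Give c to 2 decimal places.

8.96

z = ln(S₂/S₁) / ln(A₂/A₁) = ln(129/58) / ln(3580/308) = 0.7994 / 2.4530 = 0.3259
c = S₁ / A₁^z = 58 / 308^0.3259 = 58 / 6.471 = 8.964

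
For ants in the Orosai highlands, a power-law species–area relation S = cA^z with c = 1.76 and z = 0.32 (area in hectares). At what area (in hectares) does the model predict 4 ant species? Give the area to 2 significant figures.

13 hectares

4 = 1.76 × A^0.32  ⇒  A^0.32 = 4/1.76 = 2.273
ln A = ln(2.273) / 0.32 = 0.8210 / 0.32 = 2.5656
A = e^2.5656 ≈ 13.01 hectares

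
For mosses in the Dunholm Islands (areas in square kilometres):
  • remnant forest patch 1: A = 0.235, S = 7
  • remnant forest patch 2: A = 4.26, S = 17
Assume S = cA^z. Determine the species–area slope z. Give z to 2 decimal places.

Taking logs: ln S = ln c + z ln A, so z = (ln S₂ − ln S₁)/(ln A₂ − ln A₁).
z = ln(17/7) / ln(4.26/0.235) = ln(2.429) / ln(18.13) = 0.8873 / 2.8974 = 0.3062

0.31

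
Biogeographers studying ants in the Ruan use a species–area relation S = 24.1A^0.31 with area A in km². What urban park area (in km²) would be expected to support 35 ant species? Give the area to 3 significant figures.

3.33 km²

35 = 24.1 × A^0.31  ⇒  A^0.31 = 35/24.1 = 1.452
ln A = ln(1.452) / 0.31 = 0.3731 / 0.31 = 1.2037
A = e^1.2037 ≈ 3.332 km²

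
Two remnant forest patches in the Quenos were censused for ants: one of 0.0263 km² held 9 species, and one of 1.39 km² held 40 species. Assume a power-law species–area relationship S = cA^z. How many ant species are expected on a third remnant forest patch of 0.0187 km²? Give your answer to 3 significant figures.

7.92

z = ln(40/9) / ln(1.39/0.0263) = 1.4917 / 3.9675 = 0.3760
c = 9 / 0.0263^0.3760 = 9 / 0.2547 = 35.34
S₃ = 35.34 × 0.0187^0.3760 = 35.34 × 0.224 ≈ 7.917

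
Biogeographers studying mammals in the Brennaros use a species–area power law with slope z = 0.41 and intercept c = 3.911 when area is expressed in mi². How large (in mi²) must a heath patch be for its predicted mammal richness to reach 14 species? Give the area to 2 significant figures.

22 mi²

14 = 3.911 × A^0.41  ⇒  A^0.41 = 14/3.911 = 3.58
ln A = ln(3.58) / 0.41 = 1.2753 / 0.41 = 3.1104
A = e^3.1104 ≈ 22.43 mi²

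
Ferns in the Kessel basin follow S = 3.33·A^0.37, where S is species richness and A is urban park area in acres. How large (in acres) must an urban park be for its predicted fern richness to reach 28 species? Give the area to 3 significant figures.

28 = 3.33 × A^0.37  ⇒  A^0.37 = 28/3.33 = 8.408
ln A = ln(8.408) / 0.37 = 2.1292 / 0.37 = 5.7547
A = e^5.7547 ≈ 315.7 acres

316 acres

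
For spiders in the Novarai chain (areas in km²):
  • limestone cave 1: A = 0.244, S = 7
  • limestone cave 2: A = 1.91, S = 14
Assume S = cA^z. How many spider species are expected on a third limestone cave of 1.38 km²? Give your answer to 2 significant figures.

z = ln(14/7) / ln(1.91/0.244) = 0.6931 / 2.0577 = 0.3369
c = 7 / 0.244^0.3369 = 7 / 0.6218 = 11.26
S₃ = 11.26 × 1.38^0.3369 = 11.26 × 1.115 ≈ 12.55

13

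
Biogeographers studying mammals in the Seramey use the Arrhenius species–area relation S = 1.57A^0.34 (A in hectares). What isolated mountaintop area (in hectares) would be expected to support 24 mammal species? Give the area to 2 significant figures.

24 = 1.57 × A^0.34  ⇒  A^0.34 = 24/1.57 = 15.29
ln A = ln(15.29) / 0.34 = 2.7270 / 0.34 = 8.0205
A = e^8.0205 ≈ 3043 hectares

3000 hectares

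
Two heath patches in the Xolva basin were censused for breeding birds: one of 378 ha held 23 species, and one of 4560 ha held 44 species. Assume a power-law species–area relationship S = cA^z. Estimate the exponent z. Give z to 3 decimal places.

0.261

Taking logs: ln S = ln c + z ln A, so z = (ln S₂ − ln S₁)/(ln A₂ − ln A₁).
z = ln(44/23) / ln(4560/378) = ln(1.913) / ln(12.06) = 0.6487 / 2.4902 = 0.2605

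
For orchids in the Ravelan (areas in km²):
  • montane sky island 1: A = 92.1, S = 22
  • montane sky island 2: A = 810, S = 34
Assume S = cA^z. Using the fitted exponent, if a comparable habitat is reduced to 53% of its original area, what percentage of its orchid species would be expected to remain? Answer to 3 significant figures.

88.1%

z = ln(34/22) / ln(810/92.1) = 0.4353 / 2.1742 = 0.2002
S_new/S_old = (A_new/A_old)^z = 0.53^0.2002 = exp(0.2002 × -0.6349) = 0.8806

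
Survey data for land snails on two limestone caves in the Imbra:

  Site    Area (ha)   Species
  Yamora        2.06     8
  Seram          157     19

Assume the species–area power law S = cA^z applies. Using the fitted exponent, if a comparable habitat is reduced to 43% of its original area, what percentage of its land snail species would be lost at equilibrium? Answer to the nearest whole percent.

z = ln(19/8) / ln(157/2.06) = 0.8650 / 4.3335 = 0.1996
S_new/S_old = (A_new/A_old)^z = 0.43^0.1996 = exp(0.1996 × -0.8440) = 0.845
Fraction lost = 1 − 0.845 = 0.155

16%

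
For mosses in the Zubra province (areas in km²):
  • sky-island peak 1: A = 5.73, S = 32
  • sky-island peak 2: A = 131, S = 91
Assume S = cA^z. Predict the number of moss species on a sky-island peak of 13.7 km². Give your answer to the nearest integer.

z = ln(91/32) / ln(131/5.73) = 1.0451 / 3.1295 = 0.3340
c = 32 / 5.73^0.3340 = 32 / 1.791 = 17.86
S₃ = 17.86 × 13.7^0.3340 = 17.86 × 2.397 ≈ 42.81

43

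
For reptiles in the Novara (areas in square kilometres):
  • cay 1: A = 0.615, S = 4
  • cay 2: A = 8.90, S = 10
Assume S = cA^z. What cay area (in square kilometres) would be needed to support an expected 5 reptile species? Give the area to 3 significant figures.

1.18 square kilometres

z = ln(10/4) / ln(8.9/0.615) = 0.9163 / 2.6722 = 0.3429
c = 4 / 0.615^0.3429 = 4 / 0.8465 = 4.726
A = (5/4.726)^(1/0.3429) ⇒ ln A = ln(1.058)/0.3429 = 0.1646
A = e^0.1646 ≈ 1.179 square kilometres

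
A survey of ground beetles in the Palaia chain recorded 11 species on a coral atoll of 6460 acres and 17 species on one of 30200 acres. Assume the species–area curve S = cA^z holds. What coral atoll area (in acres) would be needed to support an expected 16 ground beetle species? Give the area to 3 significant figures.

z = ln(17/11) / ln(30200/6460) = 0.4353 / 1.5422 = 0.2823
c = 11 / 6460^0.2823 = 11 / 11.9 = 0.9245
A = (16/0.9245)^(1/0.2823) ⇒ ln A = ln(17.31)/0.2823 = 10.1008
A = e^10.1008 ≈ 24363 acres

24400 acres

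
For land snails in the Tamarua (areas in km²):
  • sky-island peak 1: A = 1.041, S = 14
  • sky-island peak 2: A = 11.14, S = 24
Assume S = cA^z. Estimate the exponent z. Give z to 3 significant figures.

Taking logs: ln S = ln c + z ln A, so z = (ln S₂ − ln S₁)/(ln A₂ − ln A₁).
z = ln(24/14) / ln(11.14/1.041) = ln(1.714) / ln(10.7) = 0.5390 / 2.3704 = 0.2274

0.227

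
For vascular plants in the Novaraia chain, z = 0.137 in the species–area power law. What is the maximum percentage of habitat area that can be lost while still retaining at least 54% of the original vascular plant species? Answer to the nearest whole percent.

99%

Need (A_new/A_old)^0.137 = 0.54, so A_new/A_old = 0.54^(1/0.137) = 0.54^7.299
ln(A_new/A_old) = ln 0.54 / 0.137 = -0.6162 / 0.137 = -4.4977
A_new/A_old = e^-4.4977 ≈ 0.01113
Fraction that can be lost = 1 − 0.01113 = 0.9889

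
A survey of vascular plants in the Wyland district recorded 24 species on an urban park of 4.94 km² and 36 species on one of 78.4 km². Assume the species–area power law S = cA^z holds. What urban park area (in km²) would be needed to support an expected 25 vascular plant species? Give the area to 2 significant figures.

z = ln(36/24) / ln(78.4/4.94) = 0.4055 / 2.7645 = 0.1467
c = 24 / 4.94^0.1467 = 24 / 1.264 = 18.99
A = (25/18.99)^(1/0.1467) ⇒ ln A = ln(1.317)/0.1467 = 1.8757
A = e^1.8757 ≈ 6.525 km²

6.5 km²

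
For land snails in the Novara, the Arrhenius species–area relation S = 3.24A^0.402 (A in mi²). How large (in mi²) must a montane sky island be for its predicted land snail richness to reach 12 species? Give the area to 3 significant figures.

26.0 mi²

12 = 3.24 × A^0.402  ⇒  A^0.402 = 12/3.24 = 3.704
ln A = ln(3.704) / 0.402 = 1.3093 / 0.402 = 3.2570
A = e^3.2570 ≈ 25.97 mi²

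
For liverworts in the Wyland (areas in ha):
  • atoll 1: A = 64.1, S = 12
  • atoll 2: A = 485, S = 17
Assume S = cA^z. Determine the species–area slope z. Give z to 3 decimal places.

0.172

Taking logs: ln S = ln c + z ln A, so z = (ln S₂ − ln S₁)/(ln A₂ − ln A₁).
z = ln(17/12) / ln(485/64.1) = ln(1.417) / ln(7.566) = 0.3483 / 2.0237 = 0.1721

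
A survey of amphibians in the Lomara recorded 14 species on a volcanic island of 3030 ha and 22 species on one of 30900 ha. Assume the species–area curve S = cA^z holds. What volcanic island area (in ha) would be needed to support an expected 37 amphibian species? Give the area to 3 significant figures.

z = ln(22/14) / ln(30900/3030) = 0.4520 / 2.3222 = 0.1946
c = 14 / 3030^0.1946 = 14 / 4.76 = 2.941
A = (37/2.941)^(1/0.1946) ⇒ ln A = ln(12.58)/0.1946 = 13.0095
A = e^13.0095 ≈ 446641 ha

447000 ha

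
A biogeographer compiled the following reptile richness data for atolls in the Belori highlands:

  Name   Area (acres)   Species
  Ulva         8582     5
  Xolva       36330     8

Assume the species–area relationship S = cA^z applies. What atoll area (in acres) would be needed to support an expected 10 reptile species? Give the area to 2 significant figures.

z = ln(8/5) / ln(36330/8582) = 0.4700 / 1.4430 = 0.3257
c = 5 / 8582^0.3257 = 5 / 19.11 = 0.2617
A = (10/0.2617)^(1/0.3257) ⇒ ln A = ln(38.22)/0.3257 = 11.1855
A = e^11.1855 ≈ 72076 acres

72000 acres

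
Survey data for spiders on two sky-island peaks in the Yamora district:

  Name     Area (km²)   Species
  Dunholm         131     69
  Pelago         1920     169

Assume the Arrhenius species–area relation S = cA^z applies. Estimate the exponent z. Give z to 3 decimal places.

0.334

Taking logs: ln S = ln c + z ln A, so z = (ln S₂ − ln S₁)/(ln A₂ − ln A₁).
z = ln(169/69) / ln(1920/131) = ln(2.449) / ln(14.66) = 0.8958 / 2.6849 = 0.3336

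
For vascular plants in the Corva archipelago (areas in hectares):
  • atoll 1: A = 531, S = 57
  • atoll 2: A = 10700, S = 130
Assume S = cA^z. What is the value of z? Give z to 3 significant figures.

Taking logs: ln S = ln c + z ln A, so z = (ln S₂ − ln S₁)/(ln A₂ − ln A₁).
z = ln(130/57) / ln(10700/531) = ln(2.281) / ln(20.15) = 0.8245 / 3.0032 = 0.2745

0.275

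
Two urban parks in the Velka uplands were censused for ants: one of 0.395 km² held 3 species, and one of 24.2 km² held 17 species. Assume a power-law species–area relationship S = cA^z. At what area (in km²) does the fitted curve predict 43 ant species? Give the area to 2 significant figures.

220 km²

z = ln(17/3) / ln(24.2/0.395) = 1.7346 / 4.1152 = 0.4215
c = 3 / 0.395^0.4215 = 3 / 0.676 = 4.438
A = (43/4.438)^(1/0.4215) ⇒ ln A = ln(9.69)/0.4215 = 5.3879
A = e^5.3879 ≈ 218.8 km²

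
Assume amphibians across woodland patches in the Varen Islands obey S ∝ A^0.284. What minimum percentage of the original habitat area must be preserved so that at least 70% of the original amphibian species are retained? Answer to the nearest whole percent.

Need (A_new/A_old)^0.284 = 0.7, so A_new/A_old = 0.7^(1/0.284) = 0.7^3.521
ln(A_new/A_old) = ln 0.7 / 0.284 = -0.3567 / 0.284 = -1.2559
A_new/A_old = e^-1.2559 ≈ 0.2848

28%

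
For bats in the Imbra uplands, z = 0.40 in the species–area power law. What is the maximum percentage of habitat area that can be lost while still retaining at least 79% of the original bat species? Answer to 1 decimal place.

44.5%

Need (A_new/A_old)^0.4 = 0.79, so A_new/A_old = 0.79^(1/0.4) = 0.79^2.5
ln(A_new/A_old) = ln 0.79 / 0.4 = -0.2357 / 0.4 = -0.5893
A_new/A_old = e^-0.5893 ≈ 0.5547
Fraction that can be lost = 1 − 0.5547 = 0.4453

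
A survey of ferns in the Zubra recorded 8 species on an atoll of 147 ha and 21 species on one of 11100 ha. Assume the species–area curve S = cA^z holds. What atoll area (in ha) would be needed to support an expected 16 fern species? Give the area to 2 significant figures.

z = ln(21/8) / ln(11100/147) = 0.9651 / 4.3243 = 0.2232
c = 8 / 147^0.2232 = 8 / 3.046 = 2.627
A = (16/2.627)^(1/0.2232) ⇒ ln A = ln(6.092)/0.2232 = 8.0962
A = e^8.0962 ≈ 3282 ha

3300 ha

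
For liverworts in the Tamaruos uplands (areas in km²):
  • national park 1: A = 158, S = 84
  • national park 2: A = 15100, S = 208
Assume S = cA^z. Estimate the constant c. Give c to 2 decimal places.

z = ln(S₂/S₁) / ln(A₂/A₁) = ln(208/84) / ln(15100/158) = 0.9067 / 4.5599 = 0.1988
c = S₁ / A₁^z = 84 / 158^0.1988 = 84 / 2.737 = 30.7

30.70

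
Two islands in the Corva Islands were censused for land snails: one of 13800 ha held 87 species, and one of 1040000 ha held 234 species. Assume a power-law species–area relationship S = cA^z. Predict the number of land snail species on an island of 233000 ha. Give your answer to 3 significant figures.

z = ln(234/87) / ln(1040000/13800) = 0.9894 / 4.3223 = 0.2289
c = 87 / 13800^0.2289 = 87 / 8.864 = 9.814
S₃ = 9.814 × 233000^0.2289 = 9.814 × 16.93 ≈ 166.1

166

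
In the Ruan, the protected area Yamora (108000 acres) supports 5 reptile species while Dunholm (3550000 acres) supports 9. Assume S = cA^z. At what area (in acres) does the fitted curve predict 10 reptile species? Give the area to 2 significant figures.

z = ln(9/5) / ln(3550000/108000) = 0.5878 / 3.4926 = 0.1683
c = 5 / 108000^0.1683 = 5 / 7.032 = 0.711
A = (10/0.711)^(1/0.1683) ⇒ ln A = ln(14.06)/0.1683 = 15.7085
A = e^15.7085 ≈ 6639188 acres

6600000 acres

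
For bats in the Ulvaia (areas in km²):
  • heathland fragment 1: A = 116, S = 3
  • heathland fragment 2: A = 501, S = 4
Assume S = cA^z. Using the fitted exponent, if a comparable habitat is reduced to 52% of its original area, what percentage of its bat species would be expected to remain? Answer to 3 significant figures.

87.9%

z = ln(4/3) / ln(501/116) = 0.2877 / 1.4630 = 0.1966
S_new/S_old = (A_new/A_old)^z = 0.52^0.1966 = exp(0.1966 × -0.6539) = 0.8793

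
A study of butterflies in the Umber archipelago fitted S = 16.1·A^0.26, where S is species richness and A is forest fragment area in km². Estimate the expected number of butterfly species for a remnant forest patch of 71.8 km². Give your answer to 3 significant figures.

S = 16.1 × 71.8^0.26 = 16.1 × 3.038 ≈ 48.91

48.9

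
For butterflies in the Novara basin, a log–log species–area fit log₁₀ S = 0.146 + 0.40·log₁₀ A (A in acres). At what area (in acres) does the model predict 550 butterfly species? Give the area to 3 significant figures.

3060000 acres

550 = 1.4 × A^0.4  ⇒  A^0.4 = 550/1.4 = 393
ln A = ln(393) / 0.4 = 5.9737 / 0.4 = 14.9344
A = e^14.9344 ≈ 3061306 acres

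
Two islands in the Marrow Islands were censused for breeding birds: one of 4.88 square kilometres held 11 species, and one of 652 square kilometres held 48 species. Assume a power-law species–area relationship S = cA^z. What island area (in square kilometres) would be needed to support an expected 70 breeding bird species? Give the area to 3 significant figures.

z = ln(48/11) / ln(652/4.88) = 1.4733 / 4.8949 = 0.3010
c = 11 / 4.88^0.3010 = 11 / 1.611 = 6.826
A = (70/6.826)^(1/0.3010) ⇒ ln A = ln(10.25)/0.3010 = 7.7336
A = e^7.7336 ≈ 2284 square kilometres

2280 square kilometres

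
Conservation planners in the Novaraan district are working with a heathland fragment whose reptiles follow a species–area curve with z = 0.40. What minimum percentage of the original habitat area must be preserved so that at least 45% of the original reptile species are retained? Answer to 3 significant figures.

Need (A_new/A_old)^0.4 = 0.45, so A_new/A_old = 0.45^(1/0.4) = 0.45^2.5
ln(A_new/A_old) = ln 0.45 / 0.4 = -0.7985 / 0.4 = -1.9963
A_new/A_old = e^-1.9963 ≈ 0.1358

13.6%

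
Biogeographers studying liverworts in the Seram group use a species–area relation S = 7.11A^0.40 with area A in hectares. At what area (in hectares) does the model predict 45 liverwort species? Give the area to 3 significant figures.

101 hectares

45 = 7.11 × A^0.4  ⇒  A^0.4 = 45/7.11 = 6.329
ln A = ln(6.329) / 0.4 = 1.8452 / 0.4 = 4.6129
A = e^4.6129 ≈ 100.8 hectares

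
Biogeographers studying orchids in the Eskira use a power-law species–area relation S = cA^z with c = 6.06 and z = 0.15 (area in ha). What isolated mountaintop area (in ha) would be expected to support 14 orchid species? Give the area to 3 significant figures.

14 = 6.06 × A^0.15  ⇒  A^0.15 = 14/6.06 = 2.31
ln A = ln(2.31) / 0.15 = 0.8373 / 0.15 = 5.5823
A = e^5.5823 ≈ 265.7 ha

266 ha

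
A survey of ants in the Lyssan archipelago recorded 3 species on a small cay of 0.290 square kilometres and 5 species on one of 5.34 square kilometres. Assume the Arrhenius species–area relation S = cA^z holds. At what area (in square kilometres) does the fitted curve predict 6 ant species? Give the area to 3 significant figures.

15.1 square kilometres

z = ln(5/3) / ln(5.34/0.29) = 0.5108 / 2.9131 = 0.1754
c = 3 / 0.29^0.1754 = 3 / 0.8049 = 3.727
A = (6/3.727)^(1/0.1754) ⇒ ln A = ln(1.61)/0.1754 = 2.7150
A = e^2.7150 ≈ 15.1 square kilometres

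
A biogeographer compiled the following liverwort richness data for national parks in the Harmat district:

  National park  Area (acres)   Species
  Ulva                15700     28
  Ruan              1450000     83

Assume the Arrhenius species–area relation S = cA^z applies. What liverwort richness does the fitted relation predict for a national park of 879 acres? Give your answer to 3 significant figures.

z = ln(83/28) / ln(1450000/15700) = 1.0866 / 4.5257 = 0.2401
c = 28 / 15700^0.2401 = 28 / 10.17 = 2.752
S₃ = 2.752 × 879^0.2401 = 2.752 × 5.092 ≈ 14.01

14.0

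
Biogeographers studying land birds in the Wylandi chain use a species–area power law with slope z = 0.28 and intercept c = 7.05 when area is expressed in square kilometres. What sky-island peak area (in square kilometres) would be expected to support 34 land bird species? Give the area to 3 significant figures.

276 square kilometres

34 = 7.05 × A^0.28  ⇒  A^0.28 = 34/7.05 = 4.823
ln A = ln(4.823) / 0.28 = 1.5733 / 0.28 = 5.6190
A = e^5.6190 ≈ 275.6 square kilometres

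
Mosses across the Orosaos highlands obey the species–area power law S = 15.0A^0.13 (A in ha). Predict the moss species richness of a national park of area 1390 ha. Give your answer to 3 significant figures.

S = 15 × 1390^0.13 = 15 × 2.562 ≈ 38.43

38.4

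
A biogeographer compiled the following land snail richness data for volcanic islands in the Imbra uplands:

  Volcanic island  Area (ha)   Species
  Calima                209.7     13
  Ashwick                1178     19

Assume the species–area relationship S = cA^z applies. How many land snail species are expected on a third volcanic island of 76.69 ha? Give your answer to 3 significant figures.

10.4

z = ln(19/13) / ln(1178/209.7) = 0.3795 / 1.7259 = 0.2199
c = 13 / 209.7^0.2199 = 13 / 3.239 = 4.013
S₃ = 4.013 × 76.69^0.2199 = 4.013 × 2.597 ≈ 10.42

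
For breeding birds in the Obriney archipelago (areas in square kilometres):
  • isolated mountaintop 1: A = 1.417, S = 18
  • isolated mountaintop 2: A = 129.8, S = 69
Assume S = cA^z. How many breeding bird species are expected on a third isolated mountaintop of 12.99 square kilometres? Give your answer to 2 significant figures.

z = ln(69/18) / ln(129.8/1.417) = 1.3437 / 4.5175 = 0.2975
c = 18 / 1.417^0.2975 = 18 / 1.109 = 16.23
S₃ = 16.23 × 12.99^0.2975 = 16.23 × 2.144 ≈ 34.79

35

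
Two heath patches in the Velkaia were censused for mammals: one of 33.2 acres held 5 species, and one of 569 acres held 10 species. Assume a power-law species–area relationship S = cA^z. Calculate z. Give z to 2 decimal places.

Taking logs: ln S = ln c + z ln A, so z = (ln S₂ − ln S₁)/(ln A₂ − ln A₁).
z = ln(10/5) / ln(569/33.2) = ln(2) / ln(17.14) = 0.6931 / 2.8413 = 0.2440

0.24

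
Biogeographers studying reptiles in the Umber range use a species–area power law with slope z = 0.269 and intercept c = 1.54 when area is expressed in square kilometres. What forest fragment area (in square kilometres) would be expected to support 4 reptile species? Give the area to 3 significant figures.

4 = 1.54 × A^0.269  ⇒  A^0.269 = 4/1.54 = 2.597
ln A = ln(2.597) / 0.269 = 0.9545 / 0.269 = 3.5484
A = e^3.5484 ≈ 34.76 square kilometres

34.8 square kilometres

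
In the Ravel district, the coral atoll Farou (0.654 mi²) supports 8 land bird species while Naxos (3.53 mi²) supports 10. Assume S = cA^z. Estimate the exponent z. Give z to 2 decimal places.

0.13

Taking logs: ln S = ln c + z ln A, so z = (ln S₂ − ln S₁)/(ln A₂ − ln A₁).
z = ln(10/8) / ln(3.53/0.654) = ln(1.25) / ln(5.398) = 0.2231 / 1.6859 = 0.1324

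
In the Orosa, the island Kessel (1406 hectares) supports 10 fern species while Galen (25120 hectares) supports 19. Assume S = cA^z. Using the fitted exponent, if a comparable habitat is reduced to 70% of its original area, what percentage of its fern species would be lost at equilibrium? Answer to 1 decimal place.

z = ln(19/10) / ln(25120/1406) = 0.6419 / 2.8829 = 0.2226
S_new/S_old = (A_new/A_old)^z = 0.7^0.2226 = exp(0.2226 × -0.3567) = 0.9237
Fraction lost = 1 − 0.9237 = 0.07634

7.6%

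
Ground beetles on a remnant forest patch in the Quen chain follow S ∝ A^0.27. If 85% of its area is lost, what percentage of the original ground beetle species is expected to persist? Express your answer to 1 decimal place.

S_new/S_old = (A_new/A_old)^z = 0.15^0.27
= exp(0.27 × ln 0.15) = exp(0.27 × -1.8971) = exp(-0.5122) ≈ 0.5992

59.9%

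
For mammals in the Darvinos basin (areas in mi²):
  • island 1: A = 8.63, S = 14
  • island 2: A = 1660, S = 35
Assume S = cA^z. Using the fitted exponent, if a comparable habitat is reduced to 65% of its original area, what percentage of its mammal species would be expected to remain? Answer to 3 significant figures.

z = ln(35/14) / ln(1660/8.63) = 0.9163 / 5.2593 = 0.1742
S_new/S_old = (A_new/A_old)^z = 0.65^0.1742 = exp(0.1742 × -0.4308) = 0.9277

92.8%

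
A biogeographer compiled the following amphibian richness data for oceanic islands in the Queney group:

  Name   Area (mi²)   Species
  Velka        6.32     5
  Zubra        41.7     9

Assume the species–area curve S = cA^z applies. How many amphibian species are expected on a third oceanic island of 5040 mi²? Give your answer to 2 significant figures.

z = ln(9/5) / ln(41.7/6.32) = 0.5878 / 1.8868 = 0.3115
c = 5 / 6.32^0.3115 = 5 / 1.776 = 2.815
S₃ = 2.815 × 5040^0.3115 = 2.815 × 14.24 ≈ 40.08

40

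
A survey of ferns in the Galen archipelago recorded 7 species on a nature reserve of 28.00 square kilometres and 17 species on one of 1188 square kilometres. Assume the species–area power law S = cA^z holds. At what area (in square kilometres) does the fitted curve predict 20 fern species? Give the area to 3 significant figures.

z = ln(17/7) / ln(1188/28) = 0.8873 / 3.7478 = 0.2368
c = 7 / 28^0.2368 = 7 / 2.201 = 3.18
A = (20/3.18)^(1/0.2368) ⇒ ln A = ln(6.289)/0.2368 = 7.7665
A = e^7.7665 ≈ 2360 square kilometres

2360 square kilometres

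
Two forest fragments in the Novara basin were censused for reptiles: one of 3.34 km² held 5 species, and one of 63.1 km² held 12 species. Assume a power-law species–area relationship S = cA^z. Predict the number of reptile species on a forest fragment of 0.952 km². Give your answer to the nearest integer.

z = ln(12/5) / ln(63.1/3.34) = 0.8755 / 2.9387 = 0.2979
c = 5 / 3.34^0.2979 = 5 / 1.432 = 3.491
S₃ = 3.491 × 0.952^0.2979 = 3.491 × 0.9855 ≈ 3.44

3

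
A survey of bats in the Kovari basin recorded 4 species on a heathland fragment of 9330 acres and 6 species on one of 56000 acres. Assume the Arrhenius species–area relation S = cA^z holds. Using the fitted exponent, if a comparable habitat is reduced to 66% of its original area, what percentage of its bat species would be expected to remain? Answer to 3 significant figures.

z = ln(6/4) / ln(56000/9330) = 0.4055 / 1.7921 = 0.2262
S_new/S_old = (A_new/A_old)^z = 0.66^0.2262 = exp(0.2262 × -0.4155) = 0.9103

91.0%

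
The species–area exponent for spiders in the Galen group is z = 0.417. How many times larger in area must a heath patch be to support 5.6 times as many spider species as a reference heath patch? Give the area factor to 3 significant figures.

(A₂/A₁)^0.417 = 5.6, so A₂/A₁ = 5.6^(1/0.417) = 5.6^2.398
ln(A₂/A₁) = ln 5.6 / 0.417 = 1.7228 / 0.417 = 4.1313
A₂/A₁ = e^4.1313 ≈ 62.26

62.3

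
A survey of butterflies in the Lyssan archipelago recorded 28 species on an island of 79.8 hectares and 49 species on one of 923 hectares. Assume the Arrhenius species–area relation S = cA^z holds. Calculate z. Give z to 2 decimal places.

Taking logs: ln S = ln c + z ln A, so z = (ln S₂ − ln S₁)/(ln A₂ − ln A₁).
z = ln(49/28) / ln(923/79.8) = ln(1.75) / ln(11.57) = 0.5596 / 2.4481 = 0.2286

0.23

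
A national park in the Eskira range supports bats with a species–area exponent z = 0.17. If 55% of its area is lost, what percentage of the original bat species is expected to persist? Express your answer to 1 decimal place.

87.3%

S_new/S_old = (A_new/A_old)^z = 0.45^0.17
= exp(0.17 × ln 0.45) = exp(0.17 × -0.7985) = exp(-0.1357) ≈ 0.8731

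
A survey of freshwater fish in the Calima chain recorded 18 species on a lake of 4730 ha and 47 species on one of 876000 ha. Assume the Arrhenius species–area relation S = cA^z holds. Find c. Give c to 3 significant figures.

z = ln(S₂/S₁) / ln(A₂/A₁) = ln(47/18) / ln(876000/4730) = 0.9598 / 5.2214 = 0.1838
c = S₁ / A₁^z = 18 / 4730^0.1838 = 18 / 4.737 = 3.8

3.80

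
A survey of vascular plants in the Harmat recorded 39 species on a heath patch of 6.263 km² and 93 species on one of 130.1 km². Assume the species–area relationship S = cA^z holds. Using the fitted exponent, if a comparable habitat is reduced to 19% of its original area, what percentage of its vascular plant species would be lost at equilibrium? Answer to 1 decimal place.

37.9%

z = ln(93/39) / ln(130.1/6.263) = 0.8690 / 3.0336 = 0.2865
S_new/S_old = (A_new/A_old)^z = 0.19^0.2865 = exp(0.2865 × -1.6607) = 0.6214
Fraction lost = 1 − 0.6214 = 0.3786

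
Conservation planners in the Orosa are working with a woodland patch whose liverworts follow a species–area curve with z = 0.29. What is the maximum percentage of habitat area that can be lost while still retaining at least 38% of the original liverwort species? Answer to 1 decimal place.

Need (A_new/A_old)^0.29 = 0.38, so A_new/A_old = 0.38^(1/0.29) = 0.38^3.448
ln(A_new/A_old) = ln 0.38 / 0.29 = -0.9676 / 0.29 = -3.3365
A_new/A_old = e^-3.3365 ≈ 0.03556
Fraction that can be lost = 1 − 0.03556 = 0.9644

96.4%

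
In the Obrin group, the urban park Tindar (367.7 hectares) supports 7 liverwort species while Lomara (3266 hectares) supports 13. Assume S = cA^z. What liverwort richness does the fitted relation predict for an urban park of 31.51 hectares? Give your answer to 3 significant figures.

3.49

z = ln(13/7) / ln(3266/367.7) = 0.6190 / 2.1841 = 0.2834
c = 7 / 367.7^0.2834 = 7 / 5.335 = 1.312
S₃ = 1.312 × 31.51^0.2834 = 1.312 × 2.659 ≈ 3.489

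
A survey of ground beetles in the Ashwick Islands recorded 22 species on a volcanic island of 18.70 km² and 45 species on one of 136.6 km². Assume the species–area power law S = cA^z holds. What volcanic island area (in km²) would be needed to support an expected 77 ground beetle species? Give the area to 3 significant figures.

z = ln(45/22) / ln(136.6/18.7) = 0.7156 / 1.9885 = 0.3599
c = 22 / 18.7^0.3599 = 22 / 2.869 = 7.669
A = (77/7.669)^(1/0.3599) ⇒ ln A = ln(10.04)/0.3599 = 6.4096
A = e^6.4096 ≈ 607.7 km²

608 km²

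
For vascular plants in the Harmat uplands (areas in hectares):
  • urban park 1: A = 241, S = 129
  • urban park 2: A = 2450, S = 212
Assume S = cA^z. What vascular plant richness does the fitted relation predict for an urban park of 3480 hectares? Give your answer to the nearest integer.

229

z = ln(212/129) / ln(2450/241) = 0.4968 / 2.3190 = 0.2142
c = 129 / 241^0.2142 = 129 / 3.238 = 39.84
S₃ = 39.84 × 3480^0.2142 = 39.84 × 5.737 ≈ 228.6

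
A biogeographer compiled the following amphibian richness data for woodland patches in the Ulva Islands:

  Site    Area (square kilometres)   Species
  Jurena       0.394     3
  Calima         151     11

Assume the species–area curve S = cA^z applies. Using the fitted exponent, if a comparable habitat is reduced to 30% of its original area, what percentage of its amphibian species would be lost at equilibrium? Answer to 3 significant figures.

z = ln(11/3) / ln(151/0.394) = 1.2993 / 5.9487 = 0.2184
S_new/S_old = (A_new/A_old)^z = 0.3^0.2184 = exp(0.2184 × -1.2040) = 0.7688
Fraction lost = 1 − 0.7688 = 0.2312

23.1%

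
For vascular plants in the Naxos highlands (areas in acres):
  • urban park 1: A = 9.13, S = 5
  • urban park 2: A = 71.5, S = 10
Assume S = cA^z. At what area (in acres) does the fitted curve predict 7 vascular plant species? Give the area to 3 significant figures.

z = ln(10/5) / ln(71.5/9.13) = 0.6931 / 2.0581 = 0.3368
c = 5 / 9.13^0.3368 = 5 / 2.106 = 2.374
A = (7/2.374)^(1/0.3368) ⇒ ln A = ln(2.948)/0.3368 = 3.2106
A = e^3.2106 ≈ 24.79 acres

24.8 acres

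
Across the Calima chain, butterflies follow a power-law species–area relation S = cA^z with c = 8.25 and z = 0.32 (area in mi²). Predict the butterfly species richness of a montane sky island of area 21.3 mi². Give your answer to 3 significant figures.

22.0

S = 8.25 × 21.3^0.32
ln S = ln 8.25 + 0.32 × ln 21.3 = 2.1102 + 0.32 × 3.0587 = 3.0890
S = e^3.0890 ≈ 21.96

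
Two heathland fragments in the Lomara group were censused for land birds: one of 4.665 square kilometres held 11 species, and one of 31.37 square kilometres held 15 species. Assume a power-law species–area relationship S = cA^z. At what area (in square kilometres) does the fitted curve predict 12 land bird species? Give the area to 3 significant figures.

z = ln(15/11) / ln(31.37/4.665) = 0.3102 / 1.9058 = 0.1627
c = 11 / 4.665^0.1627 = 11 / 1.285 = 8.561
A = (12/8.561)^(1/0.1627) ⇒ ln A = ln(1.402)/0.1627 = 2.0747
A = e^2.0747 ≈ 7.962 square kilometres

7.96 square kilometres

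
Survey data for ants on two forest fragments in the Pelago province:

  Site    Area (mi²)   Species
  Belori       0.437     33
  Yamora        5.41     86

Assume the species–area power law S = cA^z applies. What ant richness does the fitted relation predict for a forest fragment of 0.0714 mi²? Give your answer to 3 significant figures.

16.6

z = ln(86/33) / ln(5.41/0.437) = 0.9578 / 2.5161 = 0.3807
c = 33 / 0.437^0.3807 = 33 / 0.7297 = 45.23
S₃ = 45.23 × 0.0714^0.3807 = 45.23 × 0.3661 ≈ 16.56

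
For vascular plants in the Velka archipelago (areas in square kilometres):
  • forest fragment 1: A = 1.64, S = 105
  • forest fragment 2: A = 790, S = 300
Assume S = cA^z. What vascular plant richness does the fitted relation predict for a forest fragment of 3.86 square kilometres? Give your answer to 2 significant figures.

z = ln(300/105) / ln(790/1.64) = 1.0498 / 6.1773 = 0.1699
c = 105 / 1.64^0.1699 = 105 / 1.088 = 96.53
S₃ = 96.53 × 3.86^0.1699 = 96.53 × 1.258 ≈ 121.4

120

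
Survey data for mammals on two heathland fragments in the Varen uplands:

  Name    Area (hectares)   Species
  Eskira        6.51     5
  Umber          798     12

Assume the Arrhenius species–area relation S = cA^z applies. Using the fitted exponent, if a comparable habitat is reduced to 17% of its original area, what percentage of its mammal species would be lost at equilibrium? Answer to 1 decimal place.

z = ln(12/5) / ln(798/6.51) = 0.8755 / 4.8088 = 0.1821
S_new/S_old = (A_new/A_old)^z = 0.17^0.1821 = exp(0.1821 × -1.7720) = 0.7243
Fraction lost = 1 − 0.7243 = 0.2757

27.6%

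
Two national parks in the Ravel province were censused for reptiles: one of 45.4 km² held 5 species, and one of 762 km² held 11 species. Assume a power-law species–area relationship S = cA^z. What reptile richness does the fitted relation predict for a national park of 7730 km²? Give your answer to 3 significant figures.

21.0

z = ln(11/5) / ln(762/45.4) = 0.7885 / 2.8204 = 0.2796
c = 5 / 45.4^0.2796 = 5 / 2.906 = 1.721
S₃ = 1.721 × 7730^0.2796 = 1.721 × 12.22 ≈ 21.02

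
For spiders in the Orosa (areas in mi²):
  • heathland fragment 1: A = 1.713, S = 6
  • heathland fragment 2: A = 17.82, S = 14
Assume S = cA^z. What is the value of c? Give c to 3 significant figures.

4.94

z = ln(S₂/S₁) / ln(A₂/A₁) = ln(14/6) / ln(17.82/1.713) = 0.8473 / 2.3421 = 0.3618
c = S₁ / A₁^z = 6 / 1.713^0.3618 = 6 / 1.215 = 4.938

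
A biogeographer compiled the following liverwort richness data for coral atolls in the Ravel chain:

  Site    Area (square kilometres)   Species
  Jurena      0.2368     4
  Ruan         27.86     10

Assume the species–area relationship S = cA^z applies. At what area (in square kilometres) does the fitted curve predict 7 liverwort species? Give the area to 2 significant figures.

z = ln(10/4) / ln(27.86/0.2368) = 0.9163 / 4.7677 = 0.1922
c = 4 / 0.2368^0.1922 = 4 / 0.7582 = 5.276
A = (7/5.276)^(1/0.1922) ⇒ ln A = ln(1.327)/0.1922 = 1.4713
A = e^1.4713 ≈ 4.355 square kilometres

4.4 square kilometres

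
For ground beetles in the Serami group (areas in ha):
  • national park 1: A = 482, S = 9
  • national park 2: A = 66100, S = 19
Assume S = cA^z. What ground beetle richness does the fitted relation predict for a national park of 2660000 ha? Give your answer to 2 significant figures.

z = ln(19/9) / ln(66100/482) = 0.7472 / 4.9210 = 0.1518
c = 9 / 482^0.1518 = 9 / 2.555 = 3.522
S₃ = 3.522 × 2660000^0.1518 = 3.522 × 9.453 ≈ 33.3

33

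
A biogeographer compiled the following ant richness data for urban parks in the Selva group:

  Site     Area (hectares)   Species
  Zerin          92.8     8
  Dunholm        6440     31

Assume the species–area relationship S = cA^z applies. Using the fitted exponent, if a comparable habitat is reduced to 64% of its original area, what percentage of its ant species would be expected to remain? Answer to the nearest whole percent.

z = ln(31/8) / ln(6440/92.8) = 1.3545 / 4.2398 = 0.3195
S_new/S_old = (A_new/A_old)^z = 0.64^0.3195 = exp(0.3195 × -0.4463) = 0.8671

87%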